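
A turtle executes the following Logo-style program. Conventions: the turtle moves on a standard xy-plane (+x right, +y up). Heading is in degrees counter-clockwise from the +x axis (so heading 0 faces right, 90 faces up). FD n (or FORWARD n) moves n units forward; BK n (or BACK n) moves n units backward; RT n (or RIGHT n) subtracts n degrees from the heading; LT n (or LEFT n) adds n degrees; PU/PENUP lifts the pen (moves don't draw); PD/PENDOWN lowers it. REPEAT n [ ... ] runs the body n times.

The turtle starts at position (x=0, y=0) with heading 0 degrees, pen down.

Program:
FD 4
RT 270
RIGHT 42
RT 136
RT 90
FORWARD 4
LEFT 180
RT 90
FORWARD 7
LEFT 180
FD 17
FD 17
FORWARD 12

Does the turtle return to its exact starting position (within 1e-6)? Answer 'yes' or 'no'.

Answer: no

Derivation:
Executing turtle program step by step:
Start: pos=(0,0), heading=0, pen down
FD 4: (0,0) -> (4,0) [heading=0, draw]
RT 270: heading 0 -> 90
RT 42: heading 90 -> 48
RT 136: heading 48 -> 272
RT 90: heading 272 -> 182
FD 4: (4,0) -> (0.002,-0.14) [heading=182, draw]
LT 180: heading 182 -> 2
RT 90: heading 2 -> 272
FD 7: (0.002,-0.14) -> (0.247,-7.135) [heading=272, draw]
LT 180: heading 272 -> 92
FD 17: (0.247,-7.135) -> (-0.347,9.854) [heading=92, draw]
FD 17: (-0.347,9.854) -> (-0.94,26.844) [heading=92, draw]
FD 12: (-0.94,26.844) -> (-1.359,38.837) [heading=92, draw]
Final: pos=(-1.359,38.837), heading=92, 6 segment(s) drawn

Start position: (0, 0)
Final position: (-1.359, 38.837)
Distance = 38.86; >= 1e-6 -> NOT closed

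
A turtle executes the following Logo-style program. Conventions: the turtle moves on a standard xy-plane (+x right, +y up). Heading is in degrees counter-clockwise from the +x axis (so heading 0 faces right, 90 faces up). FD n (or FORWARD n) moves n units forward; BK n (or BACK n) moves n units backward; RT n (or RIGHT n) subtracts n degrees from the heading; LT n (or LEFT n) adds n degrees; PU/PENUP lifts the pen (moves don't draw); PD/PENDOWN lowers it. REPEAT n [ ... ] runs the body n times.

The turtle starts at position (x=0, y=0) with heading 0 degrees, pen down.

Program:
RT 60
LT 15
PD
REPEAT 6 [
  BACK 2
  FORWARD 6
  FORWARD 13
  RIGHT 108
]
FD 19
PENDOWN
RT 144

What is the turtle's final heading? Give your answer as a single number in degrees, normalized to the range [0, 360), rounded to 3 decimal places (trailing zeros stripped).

Answer: 243

Derivation:
Executing turtle program step by step:
Start: pos=(0,0), heading=0, pen down
RT 60: heading 0 -> 300
LT 15: heading 300 -> 315
PD: pen down
REPEAT 6 [
  -- iteration 1/6 --
  BK 2: (0,0) -> (-1.414,1.414) [heading=315, draw]
  FD 6: (-1.414,1.414) -> (2.828,-2.828) [heading=315, draw]
  FD 13: (2.828,-2.828) -> (12.021,-12.021) [heading=315, draw]
  RT 108: heading 315 -> 207
  -- iteration 2/6 --
  BK 2: (12.021,-12.021) -> (13.803,-11.113) [heading=207, draw]
  FD 6: (13.803,-11.113) -> (8.457,-13.837) [heading=207, draw]
  FD 13: (8.457,-13.837) -> (-3.126,-19.739) [heading=207, draw]
  RT 108: heading 207 -> 99
  -- iteration 3/6 --
  BK 2: (-3.126,-19.739) -> (-2.813,-21.714) [heading=99, draw]
  FD 6: (-2.813,-21.714) -> (-3.752,-15.788) [heading=99, draw]
  FD 13: (-3.752,-15.788) -> (-5.786,-2.948) [heading=99, draw]
  RT 108: heading 99 -> 351
  -- iteration 4/6 --
  BK 2: (-5.786,-2.948) -> (-7.761,-2.635) [heading=351, draw]
  FD 6: (-7.761,-2.635) -> (-1.835,-3.574) [heading=351, draw]
  FD 13: (-1.835,-3.574) -> (11.005,-5.607) [heading=351, draw]
  RT 108: heading 351 -> 243
  -- iteration 5/6 --
  BK 2: (11.005,-5.607) -> (11.913,-3.825) [heading=243, draw]
  FD 6: (11.913,-3.825) -> (9.189,-9.171) [heading=243, draw]
  FD 13: (9.189,-9.171) -> (3.287,-20.754) [heading=243, draw]
  RT 108: heading 243 -> 135
  -- iteration 6/6 --
  BK 2: (3.287,-20.754) -> (4.701,-22.169) [heading=135, draw]
  FD 6: (4.701,-22.169) -> (0.459,-17.926) [heading=135, draw]
  FD 13: (0.459,-17.926) -> (-8.734,-8.734) [heading=135, draw]
  RT 108: heading 135 -> 27
]
FD 19: (-8.734,-8.734) -> (8.195,-0.108) [heading=27, draw]
PD: pen down
RT 144: heading 27 -> 243
Final: pos=(8.195,-0.108), heading=243, 19 segment(s) drawn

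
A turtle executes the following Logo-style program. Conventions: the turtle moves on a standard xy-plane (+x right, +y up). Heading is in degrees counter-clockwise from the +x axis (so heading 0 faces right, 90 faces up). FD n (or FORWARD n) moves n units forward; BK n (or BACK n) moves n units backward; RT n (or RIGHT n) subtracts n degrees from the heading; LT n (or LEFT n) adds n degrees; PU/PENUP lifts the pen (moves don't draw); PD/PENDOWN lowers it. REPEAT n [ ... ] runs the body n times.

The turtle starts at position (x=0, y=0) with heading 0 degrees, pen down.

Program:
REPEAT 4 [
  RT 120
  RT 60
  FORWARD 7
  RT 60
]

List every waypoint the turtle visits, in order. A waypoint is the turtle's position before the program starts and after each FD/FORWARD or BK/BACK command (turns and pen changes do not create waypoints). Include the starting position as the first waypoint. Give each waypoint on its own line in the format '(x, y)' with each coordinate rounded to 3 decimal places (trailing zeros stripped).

Executing turtle program step by step:
Start: pos=(0,0), heading=0, pen down
REPEAT 4 [
  -- iteration 1/4 --
  RT 120: heading 0 -> 240
  RT 60: heading 240 -> 180
  FD 7: (0,0) -> (-7,0) [heading=180, draw]
  RT 60: heading 180 -> 120
  -- iteration 2/4 --
  RT 120: heading 120 -> 0
  RT 60: heading 0 -> 300
  FD 7: (-7,0) -> (-3.5,-6.062) [heading=300, draw]
  RT 60: heading 300 -> 240
  -- iteration 3/4 --
  RT 120: heading 240 -> 120
  RT 60: heading 120 -> 60
  FD 7: (-3.5,-6.062) -> (0,0) [heading=60, draw]
  RT 60: heading 60 -> 0
  -- iteration 4/4 --
  RT 120: heading 0 -> 240
  RT 60: heading 240 -> 180
  FD 7: (0,0) -> (-7,0) [heading=180, draw]
  RT 60: heading 180 -> 120
]
Final: pos=(-7,0), heading=120, 4 segment(s) drawn
Waypoints (5 total):
(0, 0)
(-7, 0)
(-3.5, -6.062)
(0, 0)
(-7, 0)

Answer: (0, 0)
(-7, 0)
(-3.5, -6.062)
(0, 0)
(-7, 0)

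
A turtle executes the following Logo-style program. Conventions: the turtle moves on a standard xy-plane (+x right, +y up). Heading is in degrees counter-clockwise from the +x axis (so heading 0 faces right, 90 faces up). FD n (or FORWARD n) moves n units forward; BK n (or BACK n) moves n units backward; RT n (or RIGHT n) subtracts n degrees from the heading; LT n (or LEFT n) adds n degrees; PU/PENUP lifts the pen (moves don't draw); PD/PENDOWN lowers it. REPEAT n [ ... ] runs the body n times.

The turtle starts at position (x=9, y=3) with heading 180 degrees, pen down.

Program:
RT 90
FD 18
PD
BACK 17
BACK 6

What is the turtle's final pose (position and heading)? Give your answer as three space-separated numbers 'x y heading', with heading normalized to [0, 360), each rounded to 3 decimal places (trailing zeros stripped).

Answer: 9 -2 90

Derivation:
Executing turtle program step by step:
Start: pos=(9,3), heading=180, pen down
RT 90: heading 180 -> 90
FD 18: (9,3) -> (9,21) [heading=90, draw]
PD: pen down
BK 17: (9,21) -> (9,4) [heading=90, draw]
BK 6: (9,4) -> (9,-2) [heading=90, draw]
Final: pos=(9,-2), heading=90, 3 segment(s) drawn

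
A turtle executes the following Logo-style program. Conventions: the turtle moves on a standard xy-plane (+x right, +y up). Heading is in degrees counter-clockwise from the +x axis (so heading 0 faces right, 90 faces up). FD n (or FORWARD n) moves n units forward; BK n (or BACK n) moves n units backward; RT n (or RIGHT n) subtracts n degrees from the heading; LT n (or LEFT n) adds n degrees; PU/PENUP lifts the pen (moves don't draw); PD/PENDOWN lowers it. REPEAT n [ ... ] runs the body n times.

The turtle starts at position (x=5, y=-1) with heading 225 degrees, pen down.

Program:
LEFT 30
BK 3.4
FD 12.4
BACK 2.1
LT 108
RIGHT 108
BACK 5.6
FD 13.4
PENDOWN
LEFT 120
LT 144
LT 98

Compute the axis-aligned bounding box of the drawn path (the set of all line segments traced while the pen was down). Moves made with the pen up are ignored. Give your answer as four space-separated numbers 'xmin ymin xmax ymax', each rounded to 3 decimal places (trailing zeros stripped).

Executing turtle program step by step:
Start: pos=(5,-1), heading=225, pen down
LT 30: heading 225 -> 255
BK 3.4: (5,-1) -> (5.88,2.284) [heading=255, draw]
FD 12.4: (5.88,2.284) -> (2.671,-9.693) [heading=255, draw]
BK 2.1: (2.671,-9.693) -> (3.214,-7.665) [heading=255, draw]
LT 108: heading 255 -> 3
RT 108: heading 3 -> 255
BK 5.6: (3.214,-7.665) -> (4.664,-2.256) [heading=255, draw]
FD 13.4: (4.664,-2.256) -> (1.195,-15.199) [heading=255, draw]
PD: pen down
LT 120: heading 255 -> 15
LT 144: heading 15 -> 159
LT 98: heading 159 -> 257
Final: pos=(1.195,-15.199), heading=257, 5 segment(s) drawn

Segment endpoints: x in {1.195, 2.671, 3.214, 4.664, 5, 5.88}, y in {-15.199, -9.693, -7.665, -2.256, -1, 2.284}
xmin=1.195, ymin=-15.199, xmax=5.88, ymax=2.284

Answer: 1.195 -15.199 5.88 2.284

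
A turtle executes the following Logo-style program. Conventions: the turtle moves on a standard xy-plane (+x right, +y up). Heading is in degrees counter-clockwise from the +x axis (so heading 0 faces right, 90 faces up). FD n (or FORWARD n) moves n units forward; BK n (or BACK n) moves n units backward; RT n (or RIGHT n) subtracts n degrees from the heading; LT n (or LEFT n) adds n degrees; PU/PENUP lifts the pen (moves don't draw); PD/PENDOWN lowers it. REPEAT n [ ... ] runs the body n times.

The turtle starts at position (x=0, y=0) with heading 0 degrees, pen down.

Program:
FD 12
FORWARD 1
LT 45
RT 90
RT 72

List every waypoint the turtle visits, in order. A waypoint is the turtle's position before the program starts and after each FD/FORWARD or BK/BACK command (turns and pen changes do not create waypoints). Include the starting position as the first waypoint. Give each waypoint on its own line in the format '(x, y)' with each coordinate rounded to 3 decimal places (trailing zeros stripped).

Executing turtle program step by step:
Start: pos=(0,0), heading=0, pen down
FD 12: (0,0) -> (12,0) [heading=0, draw]
FD 1: (12,0) -> (13,0) [heading=0, draw]
LT 45: heading 0 -> 45
RT 90: heading 45 -> 315
RT 72: heading 315 -> 243
Final: pos=(13,0), heading=243, 2 segment(s) drawn
Waypoints (3 total):
(0, 0)
(12, 0)
(13, 0)

Answer: (0, 0)
(12, 0)
(13, 0)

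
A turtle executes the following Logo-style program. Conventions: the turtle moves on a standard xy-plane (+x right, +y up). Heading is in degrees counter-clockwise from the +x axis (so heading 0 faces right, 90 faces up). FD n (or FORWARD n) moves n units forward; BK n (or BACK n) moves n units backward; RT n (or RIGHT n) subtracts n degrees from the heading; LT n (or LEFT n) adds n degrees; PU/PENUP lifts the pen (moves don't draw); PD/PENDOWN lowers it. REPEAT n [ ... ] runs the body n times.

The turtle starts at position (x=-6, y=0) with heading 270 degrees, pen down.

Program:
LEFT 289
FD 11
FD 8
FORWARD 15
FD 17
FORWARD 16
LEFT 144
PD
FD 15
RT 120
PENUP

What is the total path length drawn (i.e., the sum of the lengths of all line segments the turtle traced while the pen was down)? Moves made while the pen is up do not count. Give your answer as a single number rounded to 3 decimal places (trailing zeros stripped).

Answer: 82

Derivation:
Executing turtle program step by step:
Start: pos=(-6,0), heading=270, pen down
LT 289: heading 270 -> 199
FD 11: (-6,0) -> (-16.401,-3.581) [heading=199, draw]
FD 8: (-16.401,-3.581) -> (-23.965,-6.186) [heading=199, draw]
FD 15: (-23.965,-6.186) -> (-38.148,-11.069) [heading=199, draw]
FD 17: (-38.148,-11.069) -> (-54.221,-16.604) [heading=199, draw]
FD 16: (-54.221,-16.604) -> (-69.35,-21.813) [heading=199, draw]
LT 144: heading 199 -> 343
PD: pen down
FD 15: (-69.35,-21.813) -> (-55.005,-26.199) [heading=343, draw]
RT 120: heading 343 -> 223
PU: pen up
Final: pos=(-55.005,-26.199), heading=223, 6 segment(s) drawn

Segment lengths:
  seg 1: (-6,0) -> (-16.401,-3.581), length = 11
  seg 2: (-16.401,-3.581) -> (-23.965,-6.186), length = 8
  seg 3: (-23.965,-6.186) -> (-38.148,-11.069), length = 15
  seg 4: (-38.148,-11.069) -> (-54.221,-16.604), length = 17
  seg 5: (-54.221,-16.604) -> (-69.35,-21.813), length = 16
  seg 6: (-69.35,-21.813) -> (-55.005,-26.199), length = 15
Total = 82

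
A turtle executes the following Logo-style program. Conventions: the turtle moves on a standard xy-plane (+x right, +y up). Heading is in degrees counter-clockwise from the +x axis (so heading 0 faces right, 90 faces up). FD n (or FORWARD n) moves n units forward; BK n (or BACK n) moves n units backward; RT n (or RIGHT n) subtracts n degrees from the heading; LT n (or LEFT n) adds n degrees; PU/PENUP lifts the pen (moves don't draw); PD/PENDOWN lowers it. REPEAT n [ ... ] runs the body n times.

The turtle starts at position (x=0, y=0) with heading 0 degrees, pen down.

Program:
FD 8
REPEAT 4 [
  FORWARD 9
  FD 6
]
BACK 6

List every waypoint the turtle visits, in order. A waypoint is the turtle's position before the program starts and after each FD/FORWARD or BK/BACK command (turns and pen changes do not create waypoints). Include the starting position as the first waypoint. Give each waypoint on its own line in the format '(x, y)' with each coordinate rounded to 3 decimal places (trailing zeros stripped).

Answer: (0, 0)
(8, 0)
(17, 0)
(23, 0)
(32, 0)
(38, 0)
(47, 0)
(53, 0)
(62, 0)
(68, 0)
(62, 0)

Derivation:
Executing turtle program step by step:
Start: pos=(0,0), heading=0, pen down
FD 8: (0,0) -> (8,0) [heading=0, draw]
REPEAT 4 [
  -- iteration 1/4 --
  FD 9: (8,0) -> (17,0) [heading=0, draw]
  FD 6: (17,0) -> (23,0) [heading=0, draw]
  -- iteration 2/4 --
  FD 9: (23,0) -> (32,0) [heading=0, draw]
  FD 6: (32,0) -> (38,0) [heading=0, draw]
  -- iteration 3/4 --
  FD 9: (38,0) -> (47,0) [heading=0, draw]
  FD 6: (47,0) -> (53,0) [heading=0, draw]
  -- iteration 4/4 --
  FD 9: (53,0) -> (62,0) [heading=0, draw]
  FD 6: (62,0) -> (68,0) [heading=0, draw]
]
BK 6: (68,0) -> (62,0) [heading=0, draw]
Final: pos=(62,0), heading=0, 10 segment(s) drawn
Waypoints (11 total):
(0, 0)
(8, 0)
(17, 0)
(23, 0)
(32, 0)
(38, 0)
(47, 0)
(53, 0)
(62, 0)
(68, 0)
(62, 0)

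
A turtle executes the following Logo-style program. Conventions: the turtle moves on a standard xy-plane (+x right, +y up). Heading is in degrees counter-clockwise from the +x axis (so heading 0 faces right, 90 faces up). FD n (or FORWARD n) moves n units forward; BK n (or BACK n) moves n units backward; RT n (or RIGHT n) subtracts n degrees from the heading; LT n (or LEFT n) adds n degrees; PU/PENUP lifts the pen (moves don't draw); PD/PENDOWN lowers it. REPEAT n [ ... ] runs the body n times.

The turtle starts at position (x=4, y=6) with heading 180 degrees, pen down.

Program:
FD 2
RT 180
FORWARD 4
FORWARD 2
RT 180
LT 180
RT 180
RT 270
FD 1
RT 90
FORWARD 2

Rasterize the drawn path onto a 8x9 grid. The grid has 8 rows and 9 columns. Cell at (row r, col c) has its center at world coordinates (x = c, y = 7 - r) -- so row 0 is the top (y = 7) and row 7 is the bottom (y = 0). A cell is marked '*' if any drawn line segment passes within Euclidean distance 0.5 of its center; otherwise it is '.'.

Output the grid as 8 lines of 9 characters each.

Answer: .........
..*******
......***
.........
.........
.........
.........
.........

Derivation:
Segment 0: (4,6) -> (2,6)
Segment 1: (2,6) -> (6,6)
Segment 2: (6,6) -> (8,6)
Segment 3: (8,6) -> (8,5)
Segment 4: (8,5) -> (6,5)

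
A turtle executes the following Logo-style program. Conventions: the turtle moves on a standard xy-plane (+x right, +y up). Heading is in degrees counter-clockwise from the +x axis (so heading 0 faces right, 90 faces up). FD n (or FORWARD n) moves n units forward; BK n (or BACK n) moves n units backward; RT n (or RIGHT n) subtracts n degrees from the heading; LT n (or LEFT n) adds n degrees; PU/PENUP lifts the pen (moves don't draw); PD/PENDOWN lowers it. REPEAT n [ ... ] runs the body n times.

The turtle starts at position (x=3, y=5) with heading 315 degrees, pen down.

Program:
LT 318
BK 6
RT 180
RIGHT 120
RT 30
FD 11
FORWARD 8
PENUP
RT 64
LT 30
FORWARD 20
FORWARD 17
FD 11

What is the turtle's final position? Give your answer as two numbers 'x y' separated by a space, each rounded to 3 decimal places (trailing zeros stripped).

Executing turtle program step by step:
Start: pos=(3,5), heading=315, pen down
LT 318: heading 315 -> 273
BK 6: (3,5) -> (2.686,10.992) [heading=273, draw]
RT 180: heading 273 -> 93
RT 120: heading 93 -> 333
RT 30: heading 333 -> 303
FD 11: (2.686,10.992) -> (8.677,1.766) [heading=303, draw]
FD 8: (8.677,1.766) -> (13.034,-4.943) [heading=303, draw]
PU: pen up
RT 64: heading 303 -> 239
LT 30: heading 239 -> 269
FD 20: (13.034,-4.943) -> (12.685,-24.94) [heading=269, move]
FD 17: (12.685,-24.94) -> (12.388,-41.937) [heading=269, move]
FD 11: (12.388,-41.937) -> (12.196,-52.936) [heading=269, move]
Final: pos=(12.196,-52.936), heading=269, 3 segment(s) drawn

Answer: 12.196 -52.936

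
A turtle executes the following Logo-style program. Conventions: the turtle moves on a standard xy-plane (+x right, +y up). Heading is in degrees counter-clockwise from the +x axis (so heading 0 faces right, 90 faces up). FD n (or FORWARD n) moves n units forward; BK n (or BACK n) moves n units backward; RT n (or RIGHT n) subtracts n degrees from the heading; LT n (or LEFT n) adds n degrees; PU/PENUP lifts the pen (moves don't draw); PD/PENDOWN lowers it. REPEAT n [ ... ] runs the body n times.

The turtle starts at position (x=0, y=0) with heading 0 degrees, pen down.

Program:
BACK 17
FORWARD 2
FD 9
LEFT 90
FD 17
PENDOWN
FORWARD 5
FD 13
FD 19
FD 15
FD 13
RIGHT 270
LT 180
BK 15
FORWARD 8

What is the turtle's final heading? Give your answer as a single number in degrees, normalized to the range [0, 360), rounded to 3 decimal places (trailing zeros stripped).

Answer: 0

Derivation:
Executing turtle program step by step:
Start: pos=(0,0), heading=0, pen down
BK 17: (0,0) -> (-17,0) [heading=0, draw]
FD 2: (-17,0) -> (-15,0) [heading=0, draw]
FD 9: (-15,0) -> (-6,0) [heading=0, draw]
LT 90: heading 0 -> 90
FD 17: (-6,0) -> (-6,17) [heading=90, draw]
PD: pen down
FD 5: (-6,17) -> (-6,22) [heading=90, draw]
FD 13: (-6,22) -> (-6,35) [heading=90, draw]
FD 19: (-6,35) -> (-6,54) [heading=90, draw]
FD 15: (-6,54) -> (-6,69) [heading=90, draw]
FD 13: (-6,69) -> (-6,82) [heading=90, draw]
RT 270: heading 90 -> 180
LT 180: heading 180 -> 0
BK 15: (-6,82) -> (-21,82) [heading=0, draw]
FD 8: (-21,82) -> (-13,82) [heading=0, draw]
Final: pos=(-13,82), heading=0, 11 segment(s) drawn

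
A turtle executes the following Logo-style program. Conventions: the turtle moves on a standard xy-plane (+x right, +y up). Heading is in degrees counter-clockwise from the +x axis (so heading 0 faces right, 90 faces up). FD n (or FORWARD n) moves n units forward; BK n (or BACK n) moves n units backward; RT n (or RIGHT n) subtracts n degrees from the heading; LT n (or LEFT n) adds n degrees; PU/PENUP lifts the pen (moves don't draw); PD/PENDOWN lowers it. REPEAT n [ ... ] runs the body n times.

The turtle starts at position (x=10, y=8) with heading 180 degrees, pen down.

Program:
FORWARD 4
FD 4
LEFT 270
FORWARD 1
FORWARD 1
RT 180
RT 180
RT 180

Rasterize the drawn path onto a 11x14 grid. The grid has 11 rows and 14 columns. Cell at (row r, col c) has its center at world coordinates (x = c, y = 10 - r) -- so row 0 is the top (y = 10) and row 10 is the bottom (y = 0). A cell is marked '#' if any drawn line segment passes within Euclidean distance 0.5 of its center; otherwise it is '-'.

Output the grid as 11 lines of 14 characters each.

Segment 0: (10,8) -> (6,8)
Segment 1: (6,8) -> (2,8)
Segment 2: (2,8) -> (2,9)
Segment 3: (2,9) -> (2,10)

Answer: --#-----------
--#-----------
--#########---
--------------
--------------
--------------
--------------
--------------
--------------
--------------
--------------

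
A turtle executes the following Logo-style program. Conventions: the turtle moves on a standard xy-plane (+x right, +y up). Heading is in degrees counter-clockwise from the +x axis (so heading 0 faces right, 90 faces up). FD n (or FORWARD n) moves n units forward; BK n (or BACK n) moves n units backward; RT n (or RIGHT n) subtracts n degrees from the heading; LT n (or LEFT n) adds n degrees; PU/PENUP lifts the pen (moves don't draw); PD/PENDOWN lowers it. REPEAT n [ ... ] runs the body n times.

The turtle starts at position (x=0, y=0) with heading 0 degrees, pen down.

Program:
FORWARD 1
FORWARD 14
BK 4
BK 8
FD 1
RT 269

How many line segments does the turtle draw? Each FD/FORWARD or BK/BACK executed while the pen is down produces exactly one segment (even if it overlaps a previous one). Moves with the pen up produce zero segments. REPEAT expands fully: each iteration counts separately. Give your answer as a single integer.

Executing turtle program step by step:
Start: pos=(0,0), heading=0, pen down
FD 1: (0,0) -> (1,0) [heading=0, draw]
FD 14: (1,0) -> (15,0) [heading=0, draw]
BK 4: (15,0) -> (11,0) [heading=0, draw]
BK 8: (11,0) -> (3,0) [heading=0, draw]
FD 1: (3,0) -> (4,0) [heading=0, draw]
RT 269: heading 0 -> 91
Final: pos=(4,0), heading=91, 5 segment(s) drawn
Segments drawn: 5

Answer: 5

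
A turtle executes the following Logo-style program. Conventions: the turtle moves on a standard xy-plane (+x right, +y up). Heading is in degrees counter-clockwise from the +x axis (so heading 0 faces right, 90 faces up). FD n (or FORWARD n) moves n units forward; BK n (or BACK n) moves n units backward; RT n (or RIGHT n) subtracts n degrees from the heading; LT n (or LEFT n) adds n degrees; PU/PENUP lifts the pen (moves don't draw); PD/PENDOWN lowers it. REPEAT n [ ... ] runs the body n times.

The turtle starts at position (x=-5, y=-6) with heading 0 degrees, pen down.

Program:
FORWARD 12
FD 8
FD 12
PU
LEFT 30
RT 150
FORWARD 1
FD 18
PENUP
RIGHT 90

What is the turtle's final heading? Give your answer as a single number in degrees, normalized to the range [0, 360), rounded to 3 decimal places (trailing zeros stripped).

Answer: 150

Derivation:
Executing turtle program step by step:
Start: pos=(-5,-6), heading=0, pen down
FD 12: (-5,-6) -> (7,-6) [heading=0, draw]
FD 8: (7,-6) -> (15,-6) [heading=0, draw]
FD 12: (15,-6) -> (27,-6) [heading=0, draw]
PU: pen up
LT 30: heading 0 -> 30
RT 150: heading 30 -> 240
FD 1: (27,-6) -> (26.5,-6.866) [heading=240, move]
FD 18: (26.5,-6.866) -> (17.5,-22.454) [heading=240, move]
PU: pen up
RT 90: heading 240 -> 150
Final: pos=(17.5,-22.454), heading=150, 3 segment(s) drawn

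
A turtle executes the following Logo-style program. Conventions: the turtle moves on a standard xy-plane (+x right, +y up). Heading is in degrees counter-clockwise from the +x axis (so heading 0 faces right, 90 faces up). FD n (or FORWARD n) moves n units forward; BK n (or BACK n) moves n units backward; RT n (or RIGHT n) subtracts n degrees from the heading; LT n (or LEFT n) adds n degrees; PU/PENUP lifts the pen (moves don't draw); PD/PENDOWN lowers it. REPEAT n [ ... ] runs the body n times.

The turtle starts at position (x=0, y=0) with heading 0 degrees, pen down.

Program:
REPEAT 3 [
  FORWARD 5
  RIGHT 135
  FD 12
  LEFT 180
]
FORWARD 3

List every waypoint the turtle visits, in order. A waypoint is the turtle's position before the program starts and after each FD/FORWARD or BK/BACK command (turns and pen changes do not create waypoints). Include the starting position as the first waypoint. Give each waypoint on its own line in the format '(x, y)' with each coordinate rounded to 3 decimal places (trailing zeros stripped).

Answer: (0, 0)
(5, 0)
(-3.485, -8.485)
(0.05, -4.95)
(0.05, -16.95)
(0.05, -11.95)
(8.536, -20.435)
(6.414, -18.314)

Derivation:
Executing turtle program step by step:
Start: pos=(0,0), heading=0, pen down
REPEAT 3 [
  -- iteration 1/3 --
  FD 5: (0,0) -> (5,0) [heading=0, draw]
  RT 135: heading 0 -> 225
  FD 12: (5,0) -> (-3.485,-8.485) [heading=225, draw]
  LT 180: heading 225 -> 45
  -- iteration 2/3 --
  FD 5: (-3.485,-8.485) -> (0.05,-4.95) [heading=45, draw]
  RT 135: heading 45 -> 270
  FD 12: (0.05,-4.95) -> (0.05,-16.95) [heading=270, draw]
  LT 180: heading 270 -> 90
  -- iteration 3/3 --
  FD 5: (0.05,-16.95) -> (0.05,-11.95) [heading=90, draw]
  RT 135: heading 90 -> 315
  FD 12: (0.05,-11.95) -> (8.536,-20.435) [heading=315, draw]
  LT 180: heading 315 -> 135
]
FD 3: (8.536,-20.435) -> (6.414,-18.314) [heading=135, draw]
Final: pos=(6.414,-18.314), heading=135, 7 segment(s) drawn
Waypoints (8 total):
(0, 0)
(5, 0)
(-3.485, -8.485)
(0.05, -4.95)
(0.05, -16.95)
(0.05, -11.95)
(8.536, -20.435)
(6.414, -18.314)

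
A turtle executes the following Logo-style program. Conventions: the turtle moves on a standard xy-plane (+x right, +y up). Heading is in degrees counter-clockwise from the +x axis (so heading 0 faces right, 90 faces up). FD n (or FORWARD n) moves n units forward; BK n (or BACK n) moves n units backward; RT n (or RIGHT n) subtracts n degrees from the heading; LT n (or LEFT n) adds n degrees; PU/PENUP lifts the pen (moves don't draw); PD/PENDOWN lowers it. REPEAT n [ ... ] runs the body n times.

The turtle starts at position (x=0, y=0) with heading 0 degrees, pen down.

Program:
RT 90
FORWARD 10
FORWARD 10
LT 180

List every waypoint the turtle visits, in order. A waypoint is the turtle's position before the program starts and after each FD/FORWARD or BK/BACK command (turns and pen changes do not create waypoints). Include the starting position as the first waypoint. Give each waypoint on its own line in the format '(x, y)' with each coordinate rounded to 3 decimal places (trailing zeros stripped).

Answer: (0, 0)
(0, -10)
(0, -20)

Derivation:
Executing turtle program step by step:
Start: pos=(0,0), heading=0, pen down
RT 90: heading 0 -> 270
FD 10: (0,0) -> (0,-10) [heading=270, draw]
FD 10: (0,-10) -> (0,-20) [heading=270, draw]
LT 180: heading 270 -> 90
Final: pos=(0,-20), heading=90, 2 segment(s) drawn
Waypoints (3 total):
(0, 0)
(0, -10)
(0, -20)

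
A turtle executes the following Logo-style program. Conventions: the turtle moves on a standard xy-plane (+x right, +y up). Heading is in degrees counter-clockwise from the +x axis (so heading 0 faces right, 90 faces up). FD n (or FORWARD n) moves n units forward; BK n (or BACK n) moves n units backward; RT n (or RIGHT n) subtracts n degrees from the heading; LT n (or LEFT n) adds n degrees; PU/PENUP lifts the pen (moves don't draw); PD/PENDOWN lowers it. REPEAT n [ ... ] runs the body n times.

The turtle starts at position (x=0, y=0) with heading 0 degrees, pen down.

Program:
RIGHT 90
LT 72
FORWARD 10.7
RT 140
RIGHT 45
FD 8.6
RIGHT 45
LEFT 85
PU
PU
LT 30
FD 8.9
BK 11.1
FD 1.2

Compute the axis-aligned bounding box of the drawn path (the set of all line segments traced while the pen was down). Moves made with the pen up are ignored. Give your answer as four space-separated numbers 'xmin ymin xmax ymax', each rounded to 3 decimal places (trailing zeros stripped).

Answer: 0 -3.306 10.176 0.054

Derivation:
Executing turtle program step by step:
Start: pos=(0,0), heading=0, pen down
RT 90: heading 0 -> 270
LT 72: heading 270 -> 342
FD 10.7: (0,0) -> (10.176,-3.306) [heading=342, draw]
RT 140: heading 342 -> 202
RT 45: heading 202 -> 157
FD 8.6: (10.176,-3.306) -> (2.26,0.054) [heading=157, draw]
RT 45: heading 157 -> 112
LT 85: heading 112 -> 197
PU: pen up
PU: pen up
LT 30: heading 197 -> 227
FD 8.9: (2.26,0.054) -> (-3.81,-6.455) [heading=227, move]
BK 11.1: (-3.81,-6.455) -> (3.76,1.663) [heading=227, move]
FD 1.2: (3.76,1.663) -> (2.942,0.785) [heading=227, move]
Final: pos=(2.942,0.785), heading=227, 2 segment(s) drawn

Segment endpoints: x in {0, 2.26, 10.176}, y in {-3.306, 0, 0.054}
xmin=0, ymin=-3.306, xmax=10.176, ymax=0.054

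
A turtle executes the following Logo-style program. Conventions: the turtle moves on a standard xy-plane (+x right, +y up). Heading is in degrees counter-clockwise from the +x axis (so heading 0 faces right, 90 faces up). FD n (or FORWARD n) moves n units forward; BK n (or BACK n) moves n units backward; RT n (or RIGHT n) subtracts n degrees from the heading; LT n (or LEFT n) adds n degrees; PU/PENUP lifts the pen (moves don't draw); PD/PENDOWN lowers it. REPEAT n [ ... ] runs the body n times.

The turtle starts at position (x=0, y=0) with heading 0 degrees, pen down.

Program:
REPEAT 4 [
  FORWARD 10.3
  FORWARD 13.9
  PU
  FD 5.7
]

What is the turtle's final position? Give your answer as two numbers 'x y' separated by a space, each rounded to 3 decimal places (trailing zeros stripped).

Answer: 119.6 0

Derivation:
Executing turtle program step by step:
Start: pos=(0,0), heading=0, pen down
REPEAT 4 [
  -- iteration 1/4 --
  FD 10.3: (0,0) -> (10.3,0) [heading=0, draw]
  FD 13.9: (10.3,0) -> (24.2,0) [heading=0, draw]
  PU: pen up
  FD 5.7: (24.2,0) -> (29.9,0) [heading=0, move]
  -- iteration 2/4 --
  FD 10.3: (29.9,0) -> (40.2,0) [heading=0, move]
  FD 13.9: (40.2,0) -> (54.1,0) [heading=0, move]
  PU: pen up
  FD 5.7: (54.1,0) -> (59.8,0) [heading=0, move]
  -- iteration 3/4 --
  FD 10.3: (59.8,0) -> (70.1,0) [heading=0, move]
  FD 13.9: (70.1,0) -> (84,0) [heading=0, move]
  PU: pen up
  FD 5.7: (84,0) -> (89.7,0) [heading=0, move]
  -- iteration 4/4 --
  FD 10.3: (89.7,0) -> (100,0) [heading=0, move]
  FD 13.9: (100,0) -> (113.9,0) [heading=0, move]
  PU: pen up
  FD 5.7: (113.9,0) -> (119.6,0) [heading=0, move]
]
Final: pos=(119.6,0), heading=0, 2 segment(s) drawn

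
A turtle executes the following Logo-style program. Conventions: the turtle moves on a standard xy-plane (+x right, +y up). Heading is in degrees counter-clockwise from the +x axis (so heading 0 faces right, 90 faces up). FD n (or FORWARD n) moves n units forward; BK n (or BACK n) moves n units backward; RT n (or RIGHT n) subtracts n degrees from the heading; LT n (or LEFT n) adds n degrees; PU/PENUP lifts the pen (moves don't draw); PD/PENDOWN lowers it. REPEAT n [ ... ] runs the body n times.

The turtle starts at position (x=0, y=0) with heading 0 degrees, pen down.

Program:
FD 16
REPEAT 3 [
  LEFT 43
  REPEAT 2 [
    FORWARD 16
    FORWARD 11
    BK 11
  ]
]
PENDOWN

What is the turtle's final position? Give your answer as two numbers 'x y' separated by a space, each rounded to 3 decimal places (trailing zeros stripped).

Answer: 21.497 78.615

Derivation:
Executing turtle program step by step:
Start: pos=(0,0), heading=0, pen down
FD 16: (0,0) -> (16,0) [heading=0, draw]
REPEAT 3 [
  -- iteration 1/3 --
  LT 43: heading 0 -> 43
  REPEAT 2 [
    -- iteration 1/2 --
    FD 16: (16,0) -> (27.702,10.912) [heading=43, draw]
    FD 11: (27.702,10.912) -> (35.747,18.414) [heading=43, draw]
    BK 11: (35.747,18.414) -> (27.702,10.912) [heading=43, draw]
    -- iteration 2/2 --
    FD 16: (27.702,10.912) -> (39.403,21.824) [heading=43, draw]
    FD 11: (39.403,21.824) -> (47.448,29.326) [heading=43, draw]
    BK 11: (47.448,29.326) -> (39.403,21.824) [heading=43, draw]
  ]
  -- iteration 2/3 --
  LT 43: heading 43 -> 86
  REPEAT 2 [
    -- iteration 1/2 --
    FD 16: (39.403,21.824) -> (40.519,37.785) [heading=86, draw]
    FD 11: (40.519,37.785) -> (41.287,48.758) [heading=86, draw]
    BK 11: (41.287,48.758) -> (40.519,37.785) [heading=86, draw]
    -- iteration 2/2 --
    FD 16: (40.519,37.785) -> (41.636,53.746) [heading=86, draw]
    FD 11: (41.636,53.746) -> (42.403,64.719) [heading=86, draw]
    BK 11: (42.403,64.719) -> (41.636,53.746) [heading=86, draw]
  ]
  -- iteration 3/3 --
  LT 43: heading 86 -> 129
  REPEAT 2 [
    -- iteration 1/2 --
    FD 16: (41.636,53.746) -> (31.566,66.18) [heading=129, draw]
    FD 11: (31.566,66.18) -> (24.644,74.729) [heading=129, draw]
    BK 11: (24.644,74.729) -> (31.566,66.18) [heading=129, draw]
    -- iteration 2/2 --
    FD 16: (31.566,66.18) -> (21.497,78.615) [heading=129, draw]
    FD 11: (21.497,78.615) -> (14.575,87.163) [heading=129, draw]
    BK 11: (14.575,87.163) -> (21.497,78.615) [heading=129, draw]
  ]
]
PD: pen down
Final: pos=(21.497,78.615), heading=129, 19 segment(s) drawn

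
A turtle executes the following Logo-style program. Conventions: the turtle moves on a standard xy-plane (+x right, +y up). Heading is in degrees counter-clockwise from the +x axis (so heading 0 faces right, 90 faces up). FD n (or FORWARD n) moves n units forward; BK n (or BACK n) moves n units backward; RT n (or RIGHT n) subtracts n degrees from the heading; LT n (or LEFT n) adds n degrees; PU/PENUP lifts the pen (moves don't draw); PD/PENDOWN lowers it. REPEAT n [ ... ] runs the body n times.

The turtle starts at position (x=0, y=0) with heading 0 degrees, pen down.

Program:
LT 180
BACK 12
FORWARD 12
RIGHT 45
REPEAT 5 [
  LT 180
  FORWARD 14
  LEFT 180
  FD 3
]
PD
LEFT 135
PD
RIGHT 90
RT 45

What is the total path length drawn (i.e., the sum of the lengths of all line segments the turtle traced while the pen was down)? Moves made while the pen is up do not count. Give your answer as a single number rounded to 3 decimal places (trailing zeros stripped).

Answer: 109

Derivation:
Executing turtle program step by step:
Start: pos=(0,0), heading=0, pen down
LT 180: heading 0 -> 180
BK 12: (0,0) -> (12,0) [heading=180, draw]
FD 12: (12,0) -> (0,0) [heading=180, draw]
RT 45: heading 180 -> 135
REPEAT 5 [
  -- iteration 1/5 --
  LT 180: heading 135 -> 315
  FD 14: (0,0) -> (9.899,-9.899) [heading=315, draw]
  LT 180: heading 315 -> 135
  FD 3: (9.899,-9.899) -> (7.778,-7.778) [heading=135, draw]
  -- iteration 2/5 --
  LT 180: heading 135 -> 315
  FD 14: (7.778,-7.778) -> (17.678,-17.678) [heading=315, draw]
  LT 180: heading 315 -> 135
  FD 3: (17.678,-17.678) -> (15.556,-15.556) [heading=135, draw]
  -- iteration 3/5 --
  LT 180: heading 135 -> 315
  FD 14: (15.556,-15.556) -> (25.456,-25.456) [heading=315, draw]
  LT 180: heading 315 -> 135
  FD 3: (25.456,-25.456) -> (23.335,-23.335) [heading=135, draw]
  -- iteration 4/5 --
  LT 180: heading 135 -> 315
  FD 14: (23.335,-23.335) -> (33.234,-33.234) [heading=315, draw]
  LT 180: heading 315 -> 135
  FD 3: (33.234,-33.234) -> (31.113,-31.113) [heading=135, draw]
  -- iteration 5/5 --
  LT 180: heading 135 -> 315
  FD 14: (31.113,-31.113) -> (41.012,-41.012) [heading=315, draw]
  LT 180: heading 315 -> 135
  FD 3: (41.012,-41.012) -> (38.891,-38.891) [heading=135, draw]
]
PD: pen down
LT 135: heading 135 -> 270
PD: pen down
RT 90: heading 270 -> 180
RT 45: heading 180 -> 135
Final: pos=(38.891,-38.891), heading=135, 12 segment(s) drawn

Segment lengths:
  seg 1: (0,0) -> (12,0), length = 12
  seg 2: (12,0) -> (0,0), length = 12
  seg 3: (0,0) -> (9.899,-9.899), length = 14
  seg 4: (9.899,-9.899) -> (7.778,-7.778), length = 3
  seg 5: (7.778,-7.778) -> (17.678,-17.678), length = 14
  seg 6: (17.678,-17.678) -> (15.556,-15.556), length = 3
  seg 7: (15.556,-15.556) -> (25.456,-25.456), length = 14
  seg 8: (25.456,-25.456) -> (23.335,-23.335), length = 3
  seg 9: (23.335,-23.335) -> (33.234,-33.234), length = 14
  seg 10: (33.234,-33.234) -> (31.113,-31.113), length = 3
  seg 11: (31.113,-31.113) -> (41.012,-41.012), length = 14
  seg 12: (41.012,-41.012) -> (38.891,-38.891), length = 3
Total = 109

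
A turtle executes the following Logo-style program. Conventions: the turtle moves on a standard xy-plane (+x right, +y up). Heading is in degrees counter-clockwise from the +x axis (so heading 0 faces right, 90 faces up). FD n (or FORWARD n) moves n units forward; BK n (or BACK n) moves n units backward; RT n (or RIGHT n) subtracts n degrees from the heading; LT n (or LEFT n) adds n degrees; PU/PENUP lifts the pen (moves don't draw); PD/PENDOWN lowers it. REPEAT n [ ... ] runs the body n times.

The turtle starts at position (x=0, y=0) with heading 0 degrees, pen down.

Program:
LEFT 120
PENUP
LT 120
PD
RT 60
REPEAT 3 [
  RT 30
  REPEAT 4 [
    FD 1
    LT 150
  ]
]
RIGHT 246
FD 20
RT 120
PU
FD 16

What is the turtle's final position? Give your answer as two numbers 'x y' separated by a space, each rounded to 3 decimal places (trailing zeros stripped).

Executing turtle program step by step:
Start: pos=(0,0), heading=0, pen down
LT 120: heading 0 -> 120
PU: pen up
LT 120: heading 120 -> 240
PD: pen down
RT 60: heading 240 -> 180
REPEAT 3 [
  -- iteration 1/3 --
  RT 30: heading 180 -> 150
  REPEAT 4 [
    -- iteration 1/4 --
    FD 1: (0,0) -> (-0.866,0.5) [heading=150, draw]
    LT 150: heading 150 -> 300
    -- iteration 2/4 --
    FD 1: (-0.866,0.5) -> (-0.366,-0.366) [heading=300, draw]
    LT 150: heading 300 -> 90
    -- iteration 3/4 --
    FD 1: (-0.366,-0.366) -> (-0.366,0.634) [heading=90, draw]
    LT 150: heading 90 -> 240
    -- iteration 4/4 --
    FD 1: (-0.366,0.634) -> (-0.866,-0.232) [heading=240, draw]
    LT 150: heading 240 -> 30
  ]
  -- iteration 2/3 --
  RT 30: heading 30 -> 0
  REPEAT 4 [
    -- iteration 1/4 --
    FD 1: (-0.866,-0.232) -> (0.134,-0.232) [heading=0, draw]
    LT 150: heading 0 -> 150
    -- iteration 2/4 --
    FD 1: (0.134,-0.232) -> (-0.732,0.268) [heading=150, draw]
    LT 150: heading 150 -> 300
    -- iteration 3/4 --
    FD 1: (-0.732,0.268) -> (-0.232,-0.598) [heading=300, draw]
    LT 150: heading 300 -> 90
    -- iteration 4/4 --
    FD 1: (-0.232,-0.598) -> (-0.232,0.402) [heading=90, draw]
    LT 150: heading 90 -> 240
  ]
  -- iteration 3/3 --
  RT 30: heading 240 -> 210
  REPEAT 4 [
    -- iteration 1/4 --
    FD 1: (-0.232,0.402) -> (-1.098,-0.098) [heading=210, draw]
    LT 150: heading 210 -> 0
    -- iteration 2/4 --
    FD 1: (-1.098,-0.098) -> (-0.098,-0.098) [heading=0, draw]
    LT 150: heading 0 -> 150
    -- iteration 3/4 --
    FD 1: (-0.098,-0.098) -> (-0.964,0.402) [heading=150, draw]
    LT 150: heading 150 -> 300
    -- iteration 4/4 --
    FD 1: (-0.964,0.402) -> (-0.464,-0.464) [heading=300, draw]
    LT 150: heading 300 -> 90
  ]
]
RT 246: heading 90 -> 204
FD 20: (-0.464,-0.464) -> (-18.735,-8.599) [heading=204, draw]
RT 120: heading 204 -> 84
PU: pen up
FD 16: (-18.735,-8.599) -> (-17.063,7.314) [heading=84, move]
Final: pos=(-17.063,7.314), heading=84, 13 segment(s) drawn

Answer: -17.063 7.314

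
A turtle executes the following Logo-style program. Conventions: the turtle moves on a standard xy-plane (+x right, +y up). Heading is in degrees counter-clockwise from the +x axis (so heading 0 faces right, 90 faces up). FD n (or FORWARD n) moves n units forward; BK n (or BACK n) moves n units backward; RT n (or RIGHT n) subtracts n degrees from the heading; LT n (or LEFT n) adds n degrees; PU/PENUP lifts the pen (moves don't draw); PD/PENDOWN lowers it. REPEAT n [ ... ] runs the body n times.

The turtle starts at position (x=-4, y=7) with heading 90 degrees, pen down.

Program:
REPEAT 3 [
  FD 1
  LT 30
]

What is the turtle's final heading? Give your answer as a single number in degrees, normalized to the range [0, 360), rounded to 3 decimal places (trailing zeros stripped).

Executing turtle program step by step:
Start: pos=(-4,7), heading=90, pen down
REPEAT 3 [
  -- iteration 1/3 --
  FD 1: (-4,7) -> (-4,8) [heading=90, draw]
  LT 30: heading 90 -> 120
  -- iteration 2/3 --
  FD 1: (-4,8) -> (-4.5,8.866) [heading=120, draw]
  LT 30: heading 120 -> 150
  -- iteration 3/3 --
  FD 1: (-4.5,8.866) -> (-5.366,9.366) [heading=150, draw]
  LT 30: heading 150 -> 180
]
Final: pos=(-5.366,9.366), heading=180, 3 segment(s) drawn

Answer: 180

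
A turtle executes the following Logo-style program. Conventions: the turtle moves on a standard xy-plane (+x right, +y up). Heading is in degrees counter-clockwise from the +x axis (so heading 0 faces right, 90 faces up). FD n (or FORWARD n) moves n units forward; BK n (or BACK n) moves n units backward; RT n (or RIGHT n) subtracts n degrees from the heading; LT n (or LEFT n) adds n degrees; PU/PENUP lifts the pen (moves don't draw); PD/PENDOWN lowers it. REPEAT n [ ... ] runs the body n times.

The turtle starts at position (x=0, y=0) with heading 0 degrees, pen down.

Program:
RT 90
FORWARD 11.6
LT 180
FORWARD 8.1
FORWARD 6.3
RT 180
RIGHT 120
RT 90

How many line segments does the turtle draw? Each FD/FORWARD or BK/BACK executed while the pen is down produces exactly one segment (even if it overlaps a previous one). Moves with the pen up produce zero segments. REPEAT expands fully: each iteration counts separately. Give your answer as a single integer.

Answer: 3

Derivation:
Executing turtle program step by step:
Start: pos=(0,0), heading=0, pen down
RT 90: heading 0 -> 270
FD 11.6: (0,0) -> (0,-11.6) [heading=270, draw]
LT 180: heading 270 -> 90
FD 8.1: (0,-11.6) -> (0,-3.5) [heading=90, draw]
FD 6.3: (0,-3.5) -> (0,2.8) [heading=90, draw]
RT 180: heading 90 -> 270
RT 120: heading 270 -> 150
RT 90: heading 150 -> 60
Final: pos=(0,2.8), heading=60, 3 segment(s) drawn
Segments drawn: 3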